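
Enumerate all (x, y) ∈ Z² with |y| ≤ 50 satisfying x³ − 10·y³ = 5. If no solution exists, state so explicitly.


The equation is x³ - 10y³ = 5. For fixed y, x³ = 10·y³ + 5, so a solution requires the RHS to be a perfect cube.
Strategy: iterate y from -50 to 50, compute RHS = 10·y³ + 5, and check whether it is a (positive or negative) perfect cube.
Check small values of y:
  y = 0: RHS = 5 is not a perfect cube.
  y = 1: RHS = 15 is not a perfect cube.
  y = -1: RHS = -5 is not a perfect cube.
  y = 2: RHS = 85 is not a perfect cube.
  y = -2: RHS = -75 is not a perfect cube.
  y = 3: RHS = 275 is not a perfect cube.
  y = -3: RHS = -265 is not a perfect cube.
Continuing the search up to |y| = 50 finds no solutions either.
No (x, y) in the scanned range satisfies the equation.

No integer solutions with |y| ≤ 50.


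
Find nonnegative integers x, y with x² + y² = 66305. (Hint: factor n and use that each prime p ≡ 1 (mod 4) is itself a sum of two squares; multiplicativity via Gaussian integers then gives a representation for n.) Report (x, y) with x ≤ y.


Step 1: Factor n = 66305 = 5 · 89 · 149.
Step 2: Check the mod-4 condition on each prime factor: 5 ≡ 1 (mod 4), exponent 1; 89 ≡ 1 (mod 4), exponent 1; 149 ≡ 1 (mod 4), exponent 1.
All primes ≡ 3 (mod 4) appear to even exponent (or don't appear), so by the two-squares theorem n IS expressible as a sum of two squares.
Step 3: Build a representation. Here n = 5 · 89 · 149 is a product of primes ≡ 1 (mod 4). Each prime p ≡ 1 (mod 4) is itself a sum of two squares; find a² by testing p − a² for a perfect square:
  5: 5 − 1² = 4 = 2² ⇒ 5 = 1² + 2².
  89: 89 − 1² = 88, 89 − 2² = 85, 89 − 3² = 80, 89 − 4² = 73, 89 − 5² = 64 = 8² ⇒ 89 = 5² + 8².
  149: 149 − 1² = 148, 149 − 2² = 145, 149 − 3² = 140, 149 − 4² = 133, 149 − 5² = 124, 149 − 6² = 113, 149 − 7² = 100 = 10² ⇒ 149 = 7² + 10².
  Combine using the Brahmagupta–Fibonacci identity (a² + b²)(c² + d²) = (ac − bd)² + (ad + bc)² = (ac + bd)² + (ad − bc)²:
  5 · 89 = 445: from (1² + 2²)(5² + 8²), take (1·5 − 2·8, 1·8 + 2·5) = (5 − 16, 8 + 10) = (-11, 18); dropping signs (only squares matter) gives (11, 18); check 11² + 18² = 121 + 324 = 445 ✓.
  445 · 149 = 66305: from (11² + 18²)(7² + 10²), take (11·7 − 18·10, 11·10 + 18·7) = (77 − 180, 110 + 126) = (-103, 236); dropping signs (only squares matter) gives (103, 236); check 103² + 236² = 10609 + 55696 = 66305 ✓.
Step 4: Order so x ≤ y and verify: 103² + 236² = 10609 + 55696 = 66305 = n. ✓

n = 66305 = 103² + 236² (one valid representation with x ≤ y).


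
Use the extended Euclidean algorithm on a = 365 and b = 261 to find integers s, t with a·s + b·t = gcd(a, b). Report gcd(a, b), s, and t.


Euclidean algorithm on (365, 261) — divide until remainder is 0:
  365 = 1 · 261 + 104
  261 = 2 · 104 + 53
  104 = 1 · 53 + 51
  53 = 1 · 51 + 2
  51 = 25 · 2 + 1
  2 = 2 · 1 + 0
gcd(365, 261) = 1.
Track Bezout coefficients alongside the remainders: start with r₀ = 365 = a·1 + b·0 (s = 1, t = 0) and r₁ = 261 = a·0 + b·1 (s = 0, t = 1); each new remainder r_{k+1} = r_{k-1} − q_k·r_k inherits s_{k+1} = s_{k-1} − q_k·s_k, t_{k+1} = t_{k-1} − q_k·t_k, so r_k = a·s_k + b·t_k at every step:
  q = 1: r = 104, s = 1 − 1·0 = 1, t = 0 − 1·1 = -1  (check: 365·1 + 261·(-1) = 104)
  q = 2: r = 53, s = 0 − 2·1 = -2, t = 1 − 2·(-1) = 3  (check: 365·(-2) + 261·3 = 53)
  q = 1: r = 51, s = 1 − 1·(-2) = 3, t = -1 − 1·3 = -4  (check: 365·3 + 261·(-4) = 51)
  q = 1: r = 2, s = -2 − 1·3 = -5, t = 3 − 1·(-4) = 7  (check: 365·(-5) + 261·7 = 2)
  q = 25: r = 1, s = 3 − 25·(-5) = 128, t = -4 − 25·7 = -179  (check: 365·128 + 261·(-179) = 1)
The row with r = 1 (the gcd) gives the Bezout coefficients s = 128, t = -179.
Result: 365 · (128) + 261 · (-179) = 1.

gcd(365, 261) = 1; s = 128, t = -179 (check: 365·128 + 261·(-179) = 1).


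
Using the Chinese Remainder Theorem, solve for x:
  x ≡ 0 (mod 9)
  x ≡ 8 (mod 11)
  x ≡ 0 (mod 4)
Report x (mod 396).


Moduli 9, 11, 4 are pairwise coprime; by CRT there is a unique solution modulo M = 9 · 11 · 4 = 396.
Solve pairwise, accumulating the modulus:
  Start with x ≡ 0 (mod 9).
  Combine with x ≡ 8 (mod 11): since gcd(9, 11) = 1, we get a unique residue mod 99.
    Write x = 0 + 9·t and substitute into x ≡ 8 (mod 11): 9·t ≡ 8 − 0 = 8 (mod 11).
    The inverse of 9 mod 11 is 5 (since 9·5 = 45 = 4·11 + 1), so t ≡ 5·8 = 40 ≡ 7 (mod 11).
    Then x = 0 + 9·7 = 63, valid modulo lcm(9, 11) = 99: x ≡ 63 (mod 99).
  Combine with x ≡ 0 (mod 4): since gcd(99, 4) = 1, we get a unique residue mod 396.
    Write x = 63 + 99·t and substitute into x ≡ 0 (mod 4): 99·t ≡ 0 − 63 = -63 (mod 4).
    Reduce coefficients mod 4: 3·t ≡ 1 (mod 4).
    The inverse of 3 mod 4 is 3 (since 3·3 = 9 = 2·4 + 1), so t ≡ 3·1 = 3 ≡ 3 (mod 4).
    Then x = 63 + 99·3 = 360, valid modulo lcm(99, 4) = 396: x ≡ 360 (mod 396).
Verify: 360 mod 9 = 0 ✓, 360 mod 11 = 8 ✓, 360 mod 4 = 0 ✓.

x ≡ 360 (mod 396).


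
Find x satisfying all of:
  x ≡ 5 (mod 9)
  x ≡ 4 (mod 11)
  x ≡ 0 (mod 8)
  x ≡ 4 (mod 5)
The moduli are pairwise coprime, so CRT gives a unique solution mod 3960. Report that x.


Product of moduli M = 9 · 11 · 8 · 5 = 3960.
Merge one congruence at a time:
  Start: x ≡ 5 (mod 9).
  Combine with x ≡ 4 (mod 11); new modulus lcm = 99.
    Write x = 5 + 9·t and substitute into x ≡ 4 (mod 11): 9·t ≡ 4 − 5 = -1 (mod 11).
    Reduce coefficients mod 11: 9·t ≡ 10 (mod 11).
    The inverse of 9 mod 11 is 5 (since 9·5 = 45 = 4·11 + 1), so t ≡ 5·10 = 50 ≡ 6 (mod 11).
    Then x = 5 + 9·6 = 59, valid modulo lcm(9, 11) = 99: x ≡ 59 (mod 99).
  Combine with x ≡ 0 (mod 8); new modulus lcm = 792.
    Write x = 59 + 99·t and substitute into x ≡ 0 (mod 8): 99·t ≡ 0 − 59 = -59 (mod 8).
    Reduce coefficients mod 8: 3·t ≡ 5 (mod 8).
    The inverse of 3 mod 8 is 3 (since 3·3 = 9 = 1·8 + 1), so t ≡ 3·5 = 15 ≡ 7 (mod 8).
    Then x = 59 + 99·7 = 752, valid modulo lcm(99, 8) = 792: x ≡ 752 (mod 792).
  Combine with x ≡ 4 (mod 5); new modulus lcm = 3960.
    Write x = 752 + 792·t and substitute into x ≡ 4 (mod 5): 792·t ≡ 4 − 752 = -748 (mod 5).
    Reduce coefficients mod 5: 2·t ≡ 2 (mod 5).
    The inverse of 2 mod 5 is 3 (since 2·3 = 6 = 1·5 + 1), so t ≡ 3·2 = 6 ≡ 1 (mod 5).
    Then x = 752 + 792·1 = 1544, valid modulo lcm(792, 5) = 3960: x ≡ 1544 (mod 3960).
Verify against each original: 1544 mod 9 = 5, 1544 mod 11 = 4, 1544 mod 8 = 0, 1544 mod 5 = 4.

x ≡ 1544 (mod 3960).


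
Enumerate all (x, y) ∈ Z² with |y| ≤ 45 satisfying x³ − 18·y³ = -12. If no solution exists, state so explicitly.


The equation is x³ - 18y³ = -12. For fixed y, x³ = 18·y³ − 12, so a solution requires the RHS to be a perfect cube.
Strategy: iterate y from -45 to 45, compute RHS = 18·y³ − 12, and check whether it is a (positive or negative) perfect cube.
Check small values of y:
  y = 0: RHS = -12 is not a perfect cube.
  y = 1: RHS = 6 is not a perfect cube.
  y = -1: RHS = -30 is not a perfect cube.
  y = 2: RHS = 132 is not a perfect cube.
  y = -2: RHS = -156 is not a perfect cube.
  y = 3: RHS = 474 is not a perfect cube.
  y = -3: RHS = -498 is not a perfect cube.
Continuing the search up to |y| = 45 finds no solutions either.
No (x, y) in the scanned range satisfies the equation.

No integer solutions with |y| ≤ 45.


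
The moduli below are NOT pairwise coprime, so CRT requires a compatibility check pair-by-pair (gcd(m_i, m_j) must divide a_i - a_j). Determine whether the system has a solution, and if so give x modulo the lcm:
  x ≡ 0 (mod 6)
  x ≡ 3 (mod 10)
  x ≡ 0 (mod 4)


Moduli 6, 10, 4 are not pairwise coprime, so CRT works modulo lcm(m_i) when all pairwise compatibility conditions hold.
Pairwise compatibility: gcd(m_i, m_j) must divide a_i - a_j for every pair.
Merge one congruence at a time:
  Start: x ≡ 0 (mod 6).
  Combine with x ≡ 3 (mod 10): gcd(6, 10) = 2, and 3 - 0 = 3 is NOT divisible by 2.
    ⇒ system is inconsistent (no integer solution).

No solution (the system is inconsistent).


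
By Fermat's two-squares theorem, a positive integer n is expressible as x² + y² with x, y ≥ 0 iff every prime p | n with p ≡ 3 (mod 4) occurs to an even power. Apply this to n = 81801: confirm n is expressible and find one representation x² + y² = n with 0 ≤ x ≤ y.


Step 1: Factor n = 81801 = 3^2 · 61 · 149.
Step 2: Check the mod-4 condition on each prime factor: 3 ≡ 3 (mod 4), exponent 2 (must be even); 61 ≡ 1 (mod 4), exponent 1; 149 ≡ 1 (mod 4), exponent 1.
All primes ≡ 3 (mod 4) appear to even exponent (or don't appear), so by the two-squares theorem n IS expressible as a sum of two squares.
Step 3: Build a representation. Group n = k² · m with k = 3 and m = 61 · 149 = 9089 (a product of primes ≡ 1 (mod 4)); a representation of m scales to one of n via (k·x)² + (k·y)² = k²(x² + y²). Each prime p ≡ 1 (mod 4) is itself a sum of two squares; find a² by testing p − a² for a perfect square:
  61: 61 − 1² = 60, 61 − 2² = 57, 61 − 3² = 52, 61 − 4² = 45, 61 − 5² = 36 = 6² ⇒ 61 = 5² + 6².
  149: 149 − 1² = 148, 149 − 2² = 145, 149 − 3² = 140, 149 − 4² = 133, 149 − 5² = 124, 149 − 6² = 113, 149 − 7² = 100 = 10² ⇒ 149 = 7² + 10².
  Combine using the Brahmagupta–Fibonacci identity (a² + b²)(c² + d²) = (ac − bd)² + (ad + bc)² = (ac + bd)² + (ad − bc)²:
  61 · 149 = 9089: from (5² + 6²)(7² + 10²), take (5·7 − 6·10, 5·10 + 6·7) = (35 − 60, 50 + 42) = (-25, 92); dropping signs (only squares matter) gives (25, 92); check 25² + 92² = 625 + 8464 = 9089 ✓.
  Scale by k = 3: (3·25, 3·92) = (75, 276).
Step 4: Order so x ≤ y and verify: 75² + 276² = 5625 + 76176 = 81801 = n. ✓

n = 81801 = 75² + 276² (one valid representation with x ≤ y).


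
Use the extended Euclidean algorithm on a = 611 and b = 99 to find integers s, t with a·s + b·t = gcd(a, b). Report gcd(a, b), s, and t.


Euclidean algorithm on (611, 99) — divide until remainder is 0:
  611 = 6 · 99 + 17
  99 = 5 · 17 + 14
  17 = 1 · 14 + 3
  14 = 4 · 3 + 2
  3 = 1 · 2 + 1
  2 = 2 · 1 + 0
gcd(611, 99) = 1.
Track Bezout coefficients alongside the remainders: start with r₀ = 611 = a·1 + b·0 (s = 1, t = 0) and r₁ = 99 = a·0 + b·1 (s = 0, t = 1); each new remainder r_{k+1} = r_{k-1} − q_k·r_k inherits s_{k+1} = s_{k-1} − q_k·s_k, t_{k+1} = t_{k-1} − q_k·t_k, so r_k = a·s_k + b·t_k at every step:
  q = 6: r = 17, s = 1 − 6·0 = 1, t = 0 − 6·1 = -6  (check: 611·1 + 99·(-6) = 17)
  q = 5: r = 14, s = 0 − 5·1 = -5, t = 1 − 5·(-6) = 31  (check: 611·(-5) + 99·31 = 14)
  q = 1: r = 3, s = 1 − 1·(-5) = 6, t = -6 − 1·31 = -37  (check: 611·6 + 99·(-37) = 3)
  q = 4: r = 2, s = -5 − 4·6 = -29, t = 31 − 4·(-37) = 179  (check: 611·(-29) + 99·179 = 2)
  q = 1: r = 1, s = 6 − 1·(-29) = 35, t = -37 − 1·179 = -216  (check: 611·35 + 99·(-216) = 1)
The row with r = 1 (the gcd) gives the Bezout coefficients s = 35, t = -216.
Result: 611 · (35) + 99 · (-216) = 1.

gcd(611, 99) = 1; s = 35, t = -216 (check: 611·35 + 99·(-216) = 1).


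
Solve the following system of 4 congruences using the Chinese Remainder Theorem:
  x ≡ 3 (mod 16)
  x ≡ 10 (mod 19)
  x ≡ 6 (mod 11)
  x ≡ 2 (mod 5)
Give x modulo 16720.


Product of moduli M = 16 · 19 · 11 · 5 = 16720.
Merge one congruence at a time:
  Start: x ≡ 3 (mod 16).
  Combine with x ≡ 10 (mod 19); new modulus lcm = 304.
    Write x = 3 + 16·t and substitute into x ≡ 10 (mod 19): 16·t ≡ 10 − 3 = 7 (mod 19).
    The inverse of 16 mod 19 is 6 (since 16·6 = 96 = 5·19 + 1), so t ≡ 6·7 = 42 ≡ 4 (mod 19).
    Then x = 3 + 16·4 = 67, valid modulo lcm(16, 19) = 304: x ≡ 67 (mod 304).
  Combine with x ≡ 6 (mod 11); new modulus lcm = 3344.
    Write x = 67 + 304·t and substitute into x ≡ 6 (mod 11): 304·t ≡ 6 − 67 = -61 (mod 11).
    Reduce coefficients mod 11: 7·t ≡ 5 (mod 11).
    The inverse of 7 mod 11 is 8 (since 7·8 = 56 = 5·11 + 1), so t ≡ 8·5 = 40 ≡ 7 (mod 11).
    Then x = 67 + 304·7 = 2195, valid modulo lcm(304, 11) = 3344: x ≡ 2195 (mod 3344).
  Combine with x ≡ 2 (mod 5); new modulus lcm = 16720.
    Write x = 2195 + 3344·t and substitute into x ≡ 2 (mod 5): 3344·t ≡ 2 − 2195 = -2193 (mod 5).
    Reduce coefficients mod 5: 4·t ≡ 2 (mod 5).
    The inverse of 4 mod 5 is 4 (since 4·4 = 16 = 3·5 + 1), so t ≡ 4·2 = 8 ≡ 3 (mod 5).
    Then x = 2195 + 3344·3 = 12227, valid modulo lcm(3344, 5) = 16720: x ≡ 12227 (mod 16720).
Verify against each original: 12227 mod 16 = 3, 12227 mod 19 = 10, 12227 mod 11 = 6, 12227 mod 5 = 2.

x ≡ 12227 (mod 16720).


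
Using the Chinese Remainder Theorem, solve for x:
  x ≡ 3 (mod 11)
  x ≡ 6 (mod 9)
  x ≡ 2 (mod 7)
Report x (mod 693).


Moduli 11, 9, 7 are pairwise coprime; by CRT there is a unique solution modulo M = 11 · 9 · 7 = 693.
Solve pairwise, accumulating the modulus:
  Start with x ≡ 3 (mod 11).
  Combine with x ≡ 6 (mod 9): since gcd(11, 9) = 1, we get a unique residue mod 99.
    Write x = 3 + 11·t and substitute into x ≡ 6 (mod 9): 11·t ≡ 6 − 3 = 3 (mod 9).
    Reduce coefficients mod 9: 2·t ≡ 3 (mod 9).
    The inverse of 2 mod 9 is 5 (since 2·5 = 10 = 1·9 + 1), so t ≡ 5·3 = 15 ≡ 6 (mod 9).
    Then x = 3 + 11·6 = 69, valid modulo lcm(11, 9) = 99: x ≡ 69 (mod 99).
  Combine with x ≡ 2 (mod 7): since gcd(99, 7) = 1, we get a unique residue mod 693.
    Write x = 69 + 99·t and substitute into x ≡ 2 (mod 7): 99·t ≡ 2 − 69 = -67 (mod 7).
    Reduce coefficients mod 7: 1·t ≡ 3 (mod 7).
    So t ≡ 3 (mod 7).
    Then x = 69 + 99·3 = 366, valid modulo lcm(99, 7) = 693: x ≡ 366 (mod 693).
Verify: 366 mod 11 = 3 ✓, 366 mod 9 = 6 ✓, 366 mod 7 = 2 ✓.

x ≡ 366 (mod 693).


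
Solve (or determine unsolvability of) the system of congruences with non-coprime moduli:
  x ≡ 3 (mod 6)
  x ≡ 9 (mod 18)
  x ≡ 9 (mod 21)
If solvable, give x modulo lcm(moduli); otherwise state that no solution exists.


Moduli 6, 18, 21 are not pairwise coprime, so CRT works modulo lcm(m_i) when all pairwise compatibility conditions hold.
Pairwise compatibility: gcd(m_i, m_j) must divide a_i - a_j for every pair.
Merge one congruence at a time:
  Start: x ≡ 3 (mod 6).
  Combine with x ≡ 9 (mod 18): gcd(6, 18) = 6; 9 - 3 = 6, which IS divisible by 6, so compatible.
    Write x = 3 + 6·t and substitute into x ≡ 9 (mod 18): 6·t ≡ 9 − 3 = 6 (mod 18).
    Divide the congruence (and modulus) by g = 6: 1·t ≡ 1 (mod 3).
    So t ≡ 1 (mod 3).
    Then x = 3 + 6·1 = 9, valid modulo lcm(6, 18) = 18: x ≡ 9 (mod 18).
  Combine with x ≡ 9 (mod 21): gcd(18, 21) = 3; 9 - 9 = 0, which IS divisible by 3, so compatible.
    Write x = 9 + 18·t and substitute into x ≡ 9 (mod 21): 18·t ≡ 9 − 9 = 0 (mod 21).
    Divide the congruence (and modulus) by g = 3: 6·t ≡ 0 (mod 7).
    The inverse of 6 mod 7 is 6 (since 6·6 = 36 = 5·7 + 1), so t ≡ 6·0 = 0 ≡ 0 (mod 7).
    Then x = 9 + 18·0 = 9, valid modulo lcm(18, 21) = 126: x ≡ 9 (mod 126).
Verify: 9 mod 6 = 3, 9 mod 18 = 9, 9 mod 21 = 9.

x ≡ 9 (mod 126).


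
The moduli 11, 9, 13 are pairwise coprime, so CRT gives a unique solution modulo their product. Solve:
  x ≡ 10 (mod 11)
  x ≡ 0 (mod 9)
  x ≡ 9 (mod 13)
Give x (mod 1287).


Moduli 11, 9, 13 are pairwise coprime; by CRT there is a unique solution modulo M = 11 · 9 · 13 = 1287.
Solve pairwise, accumulating the modulus:
  Start with x ≡ 10 (mod 11).
  Combine with x ≡ 0 (mod 9): since gcd(11, 9) = 1, we get a unique residue mod 99.
    Write x = 10 + 11·t and substitute into x ≡ 0 (mod 9): 11·t ≡ 0 − 10 = -10 (mod 9).
    Reduce coefficients mod 9: 2·t ≡ 8 (mod 9).
    The inverse of 2 mod 9 is 5 (since 2·5 = 10 = 1·9 + 1), so t ≡ 5·8 = 40 ≡ 4 (mod 9).
    Then x = 10 + 11·4 = 54, valid modulo lcm(11, 9) = 99: x ≡ 54 (mod 99).
  Combine with x ≡ 9 (mod 13): since gcd(99, 13) = 1, we get a unique residue mod 1287.
    Write x = 54 + 99·t and substitute into x ≡ 9 (mod 13): 99·t ≡ 9 − 54 = -45 (mod 13).
    Reduce coefficients mod 13: 8·t ≡ 7 (mod 13).
    The inverse of 8 mod 13 is 5 (since 8·5 = 40 = 3·13 + 1), so t ≡ 5·7 = 35 ≡ 9 (mod 13).
    Then x = 54 + 99·9 = 945, valid modulo lcm(99, 13) = 1287: x ≡ 945 (mod 1287).
Verify: 945 mod 11 = 10 ✓, 945 mod 9 = 0 ✓, 945 mod 13 = 9 ✓.

x ≡ 945 (mod 1287).


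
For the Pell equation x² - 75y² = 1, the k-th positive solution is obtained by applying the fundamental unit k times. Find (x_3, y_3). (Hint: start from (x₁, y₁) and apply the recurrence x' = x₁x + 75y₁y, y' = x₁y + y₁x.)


Step 1: Find the fundamental solution (x₁, y₁) of x² - 75y² = 1.
  Expand √75 as a continued fraction. a₀ = ⌊√75⌋ = 8; iterate m_{k+1} = d_k·a_k − m_k, d_{k+1} = (75 − m_{k+1}²)/d_k, a_{k+1} = ⌊(a₀ + m_{k+1})/d_{k+1}⌋ (starting m₀ = 0, d₀ = 1), with convergents p_k = a_k·p_{k-1} + p_{k-2}, q_k = a_k·q_{k-1} + q_{k-2} (p₋₁ = 1, q₋₁ = 0):
  k = 0: a₀ = 8; p₀/q₀ = 8/1; p₀² − 75·q₀² = 64 − 75 = -11.
  k = 1: m = 8, d = 11, a = ⌊(8 + 8)/11⌋ = 1; p/q = (1·8 + 1)/(1·1 + 0) = 9/1; p² − 75·q² = 81 − 75 = 6.
  k = 2: m = 3, d = 6, a = ⌊(8 + 3)/6⌋ = 1; p/q = (1·9 + 8)/(1·1 + 1) = 17/2; p² − 75·q² = 289 − 300 = -11.
  k = 3: m = 3, d = 11, a = ⌊(8 + 3)/11⌋ = 1; p/q = (1·17 + 9)/(1·2 + 1) = 26/3; p² − 75·q² = 676 − 675 = 1.
  The first convergent with p² − 75·q² = 1 gives the fundamental solution (x₁, y₁) = (26, 3).
Step 2: Apply the recurrence (x_{n+1}, y_{n+1}) = (x₁x_n + 75y₁y_n, x₁y_n + y₁x_n) repeatedly.
  From (x_1, y_1) = (26, 3): x_2 = 26·26 + 75·3·3 = 1351; y_2 = 26·3 + 3·26 = 156.
  From (x_2, y_2) = (1351, 156): x_3 = 26·1351 + 75·3·156 = 70226; y_3 = 26·156 + 3·1351 = 8109.
Step 3: Verify x_3² - 75·y_3² = 4931691076 - 4931691075 = 1 (should be 1). ✓

(x_1, y_1) = (26, 3); (x_3, y_3) = (70226, 8109).


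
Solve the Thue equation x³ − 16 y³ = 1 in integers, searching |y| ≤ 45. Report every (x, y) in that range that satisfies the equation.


The equation is x³ - 16y³ = 1. For fixed y, x³ = 16·y³ + 1, so a solution requires the RHS to be a perfect cube.
Strategy: iterate y from -45 to 45, compute RHS = 16·y³ + 1, and check whether it is a (positive or negative) perfect cube.
Check small values of y:
  y = 0: RHS = 1 = (1)³ ⇒ x = 1 works.
  y = 1: RHS = 17 is not a perfect cube.
  y = -1: RHS = -15 is not a perfect cube.
  y = 2: RHS = 129 is not a perfect cube.
  y = -2: RHS = -127 is not a perfect cube.
  y = 3: RHS = 433 is not a perfect cube.
  y = -3: RHS = -431 is not a perfect cube.
Continuing the search up to |y| = 45 finds no further solutions beyond those listed.
Collected solutions: (1, 0).

Solutions (with |y| ≤ 45): (1, 0).


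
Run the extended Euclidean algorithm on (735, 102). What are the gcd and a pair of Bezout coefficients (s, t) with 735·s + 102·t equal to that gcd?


Euclidean algorithm on (735, 102) — divide until remainder is 0:
  735 = 7 · 102 + 21
  102 = 4 · 21 + 18
  21 = 1 · 18 + 3
  18 = 6 · 3 + 0
gcd(735, 102) = 3.
Track Bezout coefficients alongside the remainders: start with r₀ = 735 = a·1 + b·0 (s = 1, t = 0) and r₁ = 102 = a·0 + b·1 (s = 0, t = 1); each new remainder r_{k+1} = r_{k-1} − q_k·r_k inherits s_{k+1} = s_{k-1} − q_k·s_k, t_{k+1} = t_{k-1} − q_k·t_k, so r_k = a·s_k + b·t_k at every step:
  q = 7: r = 21, s = 1 − 7·0 = 1, t = 0 − 7·1 = -7  (check: 735·1 + 102·(-7) = 21)
  q = 4: r = 18, s = 0 − 4·1 = -4, t = 1 − 4·(-7) = 29  (check: 735·(-4) + 102·29 = 18)
  q = 1: r = 3, s = 1 − 1·(-4) = 5, t = -7 − 1·29 = -36  (check: 735·5 + 102·(-36) = 3)
The row with r = 3 (the gcd) gives the Bezout coefficients s = 5, t = -36.
Result: 735 · (5) + 102 · (-36) = 3.

gcd(735, 102) = 3; s = 5, t = -36 (check: 735·5 + 102·(-36) = 3).


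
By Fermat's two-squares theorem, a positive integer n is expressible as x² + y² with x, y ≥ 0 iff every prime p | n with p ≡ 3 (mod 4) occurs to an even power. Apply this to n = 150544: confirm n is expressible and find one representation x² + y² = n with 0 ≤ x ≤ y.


Step 1: Factor n = 150544 = 2^4 · 97^2.
Step 2: Check the mod-4 condition on each prime factor: 2 = 2 (special); 97 ≡ 1 (mod 4), exponent 2.
All primes ≡ 3 (mod 4) appear to even exponent (or don't appear), so by the two-squares theorem n IS expressible as a sum of two squares.
Step 3: Build a representation. Group n = k² · m with k = 4 and m = 97 · 97 = 9409 (a product of primes ≡ 1 (mod 4)); a representation of m scales to one of n via (k·x)² + (k·y)² = k²(x² + y²). Each prime p ≡ 1 (mod 4) is itself a sum of two squares; find a² by testing p − a² for a perfect square:
  97: 97 − 1² = 96, 97 − 2² = 93, 97 − 3² = 88, 97 − 4² = 81 = 9² ⇒ 97 = 4² + 9².
  Combine using the Brahmagupta–Fibonacci identity (a² + b²)(c² + d²) = (ac − bd)² + (ad + bc)² = (ac + bd)² + (ad − bc)²:
  97 · 97 = 9409: from (4² + 9²)(4² + 9²), take (4·4 − 9·9, 4·9 + 9·4) = (16 − 81, 36 + 36) = (-65, 72); dropping signs (only squares matter) gives (65, 72); check 65² + 72² = 4225 + 5184 = 9409 ✓.
  Scale by k = 4: (4·65, 4·72) = (260, 288).
Step 4: Order so x ≤ y and verify: 260² + 288² = 67600 + 82944 = 150544 = n. ✓

n = 150544 = 260² + 288² (one valid representation with x ≤ y).


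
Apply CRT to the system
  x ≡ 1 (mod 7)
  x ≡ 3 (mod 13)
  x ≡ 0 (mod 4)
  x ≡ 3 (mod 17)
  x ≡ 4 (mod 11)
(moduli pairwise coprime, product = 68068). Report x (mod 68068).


Product of moduli M = 7 · 13 · 4 · 17 · 11 = 68068.
Merge one congruence at a time:
  Start: x ≡ 1 (mod 7).
  Combine with x ≡ 3 (mod 13); new modulus lcm = 91.
    Write x = 1 + 7·t and substitute into x ≡ 3 (mod 13): 7·t ≡ 3 − 1 = 2 (mod 13).
    The inverse of 7 mod 13 is 2 (since 7·2 = 14 = 1·13 + 1), so t ≡ 2·2 = 4 ≡ 4 (mod 13).
    Then x = 1 + 7·4 = 29, valid modulo lcm(7, 13) = 91: x ≡ 29 (mod 91).
  Combine with x ≡ 0 (mod 4); new modulus lcm = 364.
    Write x = 29 + 91·t and substitute into x ≡ 0 (mod 4): 91·t ≡ 0 − 29 = -29 (mod 4).
    Reduce coefficients mod 4: 3·t ≡ 3 (mod 4).
    The inverse of 3 mod 4 is 3 (since 3·3 = 9 = 2·4 + 1), so t ≡ 3·3 = 9 ≡ 1 (mod 4).
    Then x = 29 + 91·1 = 120, valid modulo lcm(91, 4) = 364: x ≡ 120 (mod 364).
  Combine with x ≡ 3 (mod 17); new modulus lcm = 6188.
    Write x = 120 + 364·t and substitute into x ≡ 3 (mod 17): 364·t ≡ 3 − 120 = -117 (mod 17).
    Reduce coefficients mod 17: 7·t ≡ 2 (mod 17).
    The inverse of 7 mod 17 is 5 (since 7·5 = 35 = 2·17 + 1), so t ≡ 5·2 = 10 ≡ 10 (mod 17).
    Then x = 120 + 364·10 = 3760, valid modulo lcm(364, 17) = 6188: x ≡ 3760 (mod 6188).
  Combine with x ≡ 4 (mod 11); new modulus lcm = 68068.
    Write x = 3760 + 6188·t and substitute into x ≡ 4 (mod 11): 6188·t ≡ 4 − 3760 = -3756 (mod 11).
    Reduce coefficients mod 11: 6·t ≡ 6 (mod 11).
    The inverse of 6 mod 11 is 2 (since 6·2 = 12 = 1·11 + 1), so t ≡ 2·6 = 12 ≡ 1 (mod 11).
    Then x = 3760 + 6188·1 = 9948, valid modulo lcm(6188, 11) = 68068: x ≡ 9948 (mod 68068).
Verify against each original: 9948 mod 7 = 1, 9948 mod 13 = 3, 9948 mod 4 = 0, 9948 mod 17 = 3, 9948 mod 11 = 4.

x ≡ 9948 (mod 68068).


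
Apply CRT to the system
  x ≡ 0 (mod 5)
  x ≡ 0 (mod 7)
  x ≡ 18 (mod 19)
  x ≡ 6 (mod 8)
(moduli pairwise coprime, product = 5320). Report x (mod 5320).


Product of moduli M = 5 · 7 · 19 · 8 = 5320.
Merge one congruence at a time:
  Start: x ≡ 0 (mod 5).
  Combine with x ≡ 0 (mod 7); new modulus lcm = 35.
    Write x = 0 + 5·t and substitute into x ≡ 0 (mod 7): 5·t ≡ 0 − 0 = 0 (mod 7).
    The inverse of 5 mod 7 is 3 (since 5·3 = 15 = 2·7 + 1), so t ≡ 3·0 = 0 ≡ 0 (mod 7).
    Then x = 0 + 5·0 = 0, valid modulo lcm(5, 7) = 35: x ≡ 0 (mod 35).
  Combine with x ≡ 18 (mod 19); new modulus lcm = 665.
    Write x = 0 + 35·t and substitute into x ≡ 18 (mod 19): 35·t ≡ 18 − 0 = 18 (mod 19).
    Reduce coefficients mod 19: 16·t ≡ 18 (mod 19).
    The inverse of 16 mod 19 is 6 (since 16·6 = 96 = 5·19 + 1), so t ≡ 6·18 = 108 ≡ 13 (mod 19).
    Then x = 0 + 35·13 = 455, valid modulo lcm(35, 19) = 665: x ≡ 455 (mod 665).
  Combine with x ≡ 6 (mod 8); new modulus lcm = 5320.
    Write x = 455 + 665·t and substitute into x ≡ 6 (mod 8): 665·t ≡ 6 − 455 = -449 (mod 8).
    Reduce coefficients mod 8: 1·t ≡ 7 (mod 8).
    So t ≡ 7 (mod 8).
    Then x = 455 + 665·7 = 5110, valid modulo lcm(665, 8) = 5320: x ≡ 5110 (mod 5320).
Verify against each original: 5110 mod 5 = 0, 5110 mod 7 = 0, 5110 mod 19 = 18, 5110 mod 8 = 6.

x ≡ 5110 (mod 5320).


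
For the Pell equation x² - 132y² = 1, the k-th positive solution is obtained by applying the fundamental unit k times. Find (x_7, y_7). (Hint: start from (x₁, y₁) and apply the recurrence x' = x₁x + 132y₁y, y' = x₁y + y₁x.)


Step 1: Find the fundamental solution (x₁, y₁) of x² - 132y² = 1.
  Expand √132 as a continued fraction. a₀ = ⌊√132⌋ = 11; iterate m_{k+1} = d_k·a_k − m_k, d_{k+1} = (132 − m_{k+1}²)/d_k, a_{k+1} = ⌊(a₀ + m_{k+1})/d_{k+1}⌋ (starting m₀ = 0, d₀ = 1), with convergents p_k = a_k·p_{k-1} + p_{k-2}, q_k = a_k·q_{k-1} + q_{k-2} (p₋₁ = 1, q₋₁ = 0):
  k = 0: a₀ = 11; p₀/q₀ = 11/1; p₀² − 132·q₀² = 121 − 132 = -11.
  k = 1: m = 11, d = 11, a = ⌊(11 + 11)/11⌋ = 2; p/q = (2·11 + 1)/(2·1 + 0) = 23/2; p² − 132·q² = 529 − 528 = 1.
  The first convergent with p² − 132·q² = 1 gives the fundamental solution (x₁, y₁) = (23, 2).
Step 2: Apply the recurrence (x_{n+1}, y_{n+1}) = (x₁x_n + 132y₁y_n, x₁y_n + y₁x_n) repeatedly.
  From (x_1, y_1) = (23, 2): x_2 = 23·23 + 132·2·2 = 1057; y_2 = 23·2 + 2·23 = 92.
  From (x_2, y_2) = (1057, 92): x_3 = 23·1057 + 132·2·92 = 48599; y_3 = 23·92 + 2·1057 = 4230.
  From (x_3, y_3) = (48599, 4230): x_4 = 23·48599 + 132·2·4230 = 2234497; y_4 = 23·4230 + 2·48599 = 194488.
  From (x_4, y_4) = (2234497, 194488): x_5 = 23·2234497 + 132·2·194488 = 102738263; y_5 = 23·194488 + 2·2234497 = 8942218.
  From (x_5, y_5) = (102738263, 8942218): x_6 = 23·102738263 + 132·2·8942218 = 4723725601; y_6 = 23·8942218 + 2·102738263 = 411147540.
  From (x_6, y_6) = (4723725601, 411147540): x_7 = 23·4723725601 + 132·2·411147540 = 217188639383; y_7 = 23·411147540 + 2·4723725601 = 18903844622.
Step 3: Verify x_7² - 132·y_7² = 47170905077038818620689 - 47170905077038818620688 = 1 (should be 1). ✓

(x_1, y_1) = (23, 2); (x_7, y_7) = (217188639383, 18903844622).


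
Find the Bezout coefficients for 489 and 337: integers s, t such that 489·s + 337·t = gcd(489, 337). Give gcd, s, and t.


Euclidean algorithm on (489, 337) — divide until remainder is 0:
  489 = 1 · 337 + 152
  337 = 2 · 152 + 33
  152 = 4 · 33 + 20
  33 = 1 · 20 + 13
  20 = 1 · 13 + 7
  13 = 1 · 7 + 6
  7 = 1 · 6 + 1
  6 = 6 · 1 + 0
gcd(489, 337) = 1.
Track Bezout coefficients alongside the remainders: start with r₀ = 489 = a·1 + b·0 (s = 1, t = 0) and r₁ = 337 = a·0 + b·1 (s = 0, t = 1); each new remainder r_{k+1} = r_{k-1} − q_k·r_k inherits s_{k+1} = s_{k-1} − q_k·s_k, t_{k+1} = t_{k-1} − q_k·t_k, so r_k = a·s_k + b·t_k at every step:
  q = 1: r = 152, s = 1 − 1·0 = 1, t = 0 − 1·1 = -1  (check: 489·1 + 337·(-1) = 152)
  q = 2: r = 33, s = 0 − 2·1 = -2, t = 1 − 2·(-1) = 3  (check: 489·(-2) + 337·3 = 33)
  q = 4: r = 20, s = 1 − 4·(-2) = 9, t = -1 − 4·3 = -13  (check: 489·9 + 337·(-13) = 20)
  q = 1: r = 13, s = -2 − 1·9 = -11, t = 3 − 1·(-13) = 16  (check: 489·(-11) + 337·16 = 13)
  q = 1: r = 7, s = 9 − 1·(-11) = 20, t = -13 − 1·16 = -29  (check: 489·20 + 337·(-29) = 7)
  q = 1: r = 6, s = -11 − 1·20 = -31, t = 16 − 1·(-29) = 45  (check: 489·(-31) + 337·45 = 6)
  q = 1: r = 1, s = 20 − 1·(-31) = 51, t = -29 − 1·45 = -74  (check: 489·51 + 337·(-74) = 1)
The row with r = 1 (the gcd) gives the Bezout coefficients s = 51, t = -74.
Result: 489 · (51) + 337 · (-74) = 1.

gcd(489, 337) = 1; s = 51, t = -74 (check: 489·51 + 337·(-74) = 1).


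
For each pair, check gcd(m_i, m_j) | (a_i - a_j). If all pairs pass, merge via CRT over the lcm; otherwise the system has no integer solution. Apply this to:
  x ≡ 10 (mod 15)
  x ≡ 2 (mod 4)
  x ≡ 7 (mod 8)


Moduli 15, 4, 8 are not pairwise coprime, so CRT works modulo lcm(m_i) when all pairwise compatibility conditions hold.
Pairwise compatibility: gcd(m_i, m_j) must divide a_i - a_j for every pair.
Merge one congruence at a time:
  Start: x ≡ 10 (mod 15).
  Combine with x ≡ 2 (mod 4): gcd(15, 4) = 1; 2 - 10 = -8, which IS divisible by 1, so compatible.
    Write x = 10 + 15·t and substitute into x ≡ 2 (mod 4): 15·t ≡ 2 − 10 = -8 (mod 4).
    Reduce coefficients mod 4: 3·t ≡ 0 (mod 4).
    The inverse of 3 mod 4 is 3 (since 3·3 = 9 = 2·4 + 1), so t ≡ 3·0 = 0 ≡ 0 (mod 4).
    Then x = 10 + 15·0 = 10, valid modulo lcm(15, 4) = 60: x ≡ 10 (mod 60).
  Combine with x ≡ 7 (mod 8): gcd(60, 8) = 4, and 7 - 10 = -3 is NOT divisible by 4.
    ⇒ system is inconsistent (no integer solution).

No solution (the system is inconsistent).


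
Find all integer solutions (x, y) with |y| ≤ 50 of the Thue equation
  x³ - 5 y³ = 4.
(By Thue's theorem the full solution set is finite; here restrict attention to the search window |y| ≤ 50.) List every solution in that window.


The equation is x³ - 5y³ = 4. For fixed y, x³ = 5·y³ + 4, so a solution requires the RHS to be a perfect cube.
Strategy: iterate y from -50 to 50, compute RHS = 5·y³ + 4, and check whether it is a (positive or negative) perfect cube.
Check small values of y:
  y = 0: RHS = 4 is not a perfect cube.
  y = 1: RHS = 9 is not a perfect cube.
  y = -1: RHS = -1 = (-1)³ ⇒ x = -1 works.
  y = 2: RHS = 44 is not a perfect cube.
  y = -2: RHS = -36 is not a perfect cube.
  y = 3: RHS = 139 is not a perfect cube.
  y = -3: RHS = -131 is not a perfect cube.
Continuing the search up to |y| = 50 finds no further solutions beyond those listed.
Collected solutions: (-1, -1).

Solutions (with |y| ≤ 50): (-1, -1).


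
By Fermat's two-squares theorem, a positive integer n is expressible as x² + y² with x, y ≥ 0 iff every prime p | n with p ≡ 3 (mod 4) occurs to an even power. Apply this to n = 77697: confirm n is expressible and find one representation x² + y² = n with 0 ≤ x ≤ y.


Step 1: Factor n = 77697 = 3^2 · 89 · 97.
Step 2: Check the mod-4 condition on each prime factor: 3 ≡ 3 (mod 4), exponent 2 (must be even); 89 ≡ 1 (mod 4), exponent 1; 97 ≡ 1 (mod 4), exponent 1.
All primes ≡ 3 (mod 4) appear to even exponent (or don't appear), so by the two-squares theorem n IS expressible as a sum of two squares.
Step 3: Build a representation. Group n = k² · m with k = 3 and m = 89 · 97 = 8633 (a product of primes ≡ 1 (mod 4)); a representation of m scales to one of n via (k·x)² + (k·y)² = k²(x² + y²). Each prime p ≡ 1 (mod 4) is itself a sum of two squares; find a² by testing p − a² for a perfect square:
  89: 89 − 1² = 88, 89 − 2² = 85, 89 − 3² = 80, 89 − 4² = 73, 89 − 5² = 64 = 8² ⇒ 89 = 5² + 8².
  97: 97 − 1² = 96, 97 − 2² = 93, 97 − 3² = 88, 97 − 4² = 81 = 9² ⇒ 97 = 4² + 9².
  Combine using the Brahmagupta–Fibonacci identity (a² + b²)(c² + d²) = (ac − bd)² + (ad + bc)² = (ac + bd)² + (ad − bc)²:
  89 · 97 = 8633: from (5² + 8²)(4² + 9²), take (5·4 − 8·9, 5·9 + 8·4) = (20 − 72, 45 + 32) = (-52, 77); dropping signs (only squares matter) gives (52, 77); check 52² + 77² = 2704 + 5929 = 8633 ✓.
  Scale by k = 3: (3·52, 3·77) = (156, 231).
Step 4: Order so x ≤ y and verify: 156² + 231² = 24336 + 53361 = 77697 = n. ✓

n = 77697 = 156² + 231² (one valid representation with x ≤ y).


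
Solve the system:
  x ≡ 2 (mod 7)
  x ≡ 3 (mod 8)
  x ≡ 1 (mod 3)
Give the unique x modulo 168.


Moduli 7, 8, 3 are pairwise coprime; by CRT there is a unique solution modulo M = 7 · 8 · 3 = 168.
Solve pairwise, accumulating the modulus:
  Start with x ≡ 2 (mod 7).
  Combine with x ≡ 3 (mod 8): since gcd(7, 8) = 1, we get a unique residue mod 56.
    Write x = 2 + 7·t and substitute into x ≡ 3 (mod 8): 7·t ≡ 3 − 2 = 1 (mod 8).
    The inverse of 7 mod 8 is 7 (since 7·7 = 49 = 6·8 + 1), so t ≡ 7·1 = 7 ≡ 7 (mod 8).
    Then x = 2 + 7·7 = 51, valid modulo lcm(7, 8) = 56: x ≡ 51 (mod 56).
  Combine with x ≡ 1 (mod 3): since gcd(56, 3) = 1, we get a unique residue mod 168.
    Write x = 51 + 56·t and substitute into x ≡ 1 (mod 3): 56·t ≡ 1 − 51 = -50 (mod 3).
    Reduce coefficients mod 3: 2·t ≡ 1 (mod 3).
    The inverse of 2 mod 3 is 2 (since 2·2 = 4 = 1·3 + 1), so t ≡ 2·1 = 2 ≡ 2 (mod 3).
    Then x = 51 + 56·2 = 163, valid modulo lcm(56, 3) = 168: x ≡ 163 (mod 168).
Verify: 163 mod 7 = 2 ✓, 163 mod 8 = 3 ✓, 163 mod 3 = 1 ✓.

x ≡ 163 (mod 168).


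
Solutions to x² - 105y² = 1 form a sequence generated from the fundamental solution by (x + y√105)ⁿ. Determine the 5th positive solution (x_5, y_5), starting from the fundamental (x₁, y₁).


Step 1: Find the fundamental solution (x₁, y₁) of x² - 105y² = 1.
  Expand √105 as a continued fraction. a₀ = ⌊√105⌋ = 10; iterate m_{k+1} = d_k·a_k − m_k, d_{k+1} = (105 − m_{k+1}²)/d_k, a_{k+1} = ⌊(a₀ + m_{k+1})/d_{k+1}⌋ (starting m₀ = 0, d₀ = 1), with convergents p_k = a_k·p_{k-1} + p_{k-2}, q_k = a_k·q_{k-1} + q_{k-2} (p₋₁ = 1, q₋₁ = 0):
  k = 0: a₀ = 10; p₀/q₀ = 10/1; p₀² − 105·q₀² = 100 − 105 = -5.
  k = 1: m = 10, d = 5, a = ⌊(10 + 10)/5⌋ = 4; p/q = (4·10 + 1)/(4·1 + 0) = 41/4; p² − 105·q² = 1681 − 1680 = 1.
  The first convergent with p² − 105·q² = 1 gives the fundamental solution (x₁, y₁) = (41, 4).
Step 2: Apply the recurrence (x_{n+1}, y_{n+1}) = (x₁x_n + 105y₁y_n, x₁y_n + y₁x_n) repeatedly.
  From (x_1, y_1) = (41, 4): x_2 = 41·41 + 105·4·4 = 3361; y_2 = 41·4 + 4·41 = 328.
  From (x_2, y_2) = (3361, 328): x_3 = 41·3361 + 105·4·328 = 275561; y_3 = 41·328 + 4·3361 = 26892.
  From (x_3, y_3) = (275561, 26892): x_4 = 41·275561 + 105·4·26892 = 22592641; y_4 = 41·26892 + 4·275561 = 2204816.
  From (x_4, y_4) = (22592641, 2204816): x_5 = 41·22592641 + 105·4·2204816 = 1852321001; y_5 = 41·2204816 + 4·22592641 = 180768020.
Step 3: Verify x_5² - 105·y_5² = 3431093090745642001 - 3431093090745642000 = 1 (should be 1). ✓

(x_1, y_1) = (41, 4); (x_5, y_5) = (1852321001, 180768020).


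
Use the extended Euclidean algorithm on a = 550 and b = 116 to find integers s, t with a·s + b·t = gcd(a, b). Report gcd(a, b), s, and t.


Euclidean algorithm on (550, 116) — divide until remainder is 0:
  550 = 4 · 116 + 86
  116 = 1 · 86 + 30
  86 = 2 · 30 + 26
  30 = 1 · 26 + 4
  26 = 6 · 4 + 2
  4 = 2 · 2 + 0
gcd(550, 116) = 2.
Track Bezout coefficients alongside the remainders: start with r₀ = 550 = a·1 + b·0 (s = 1, t = 0) and r₁ = 116 = a·0 + b·1 (s = 0, t = 1); each new remainder r_{k+1} = r_{k-1} − q_k·r_k inherits s_{k+1} = s_{k-1} − q_k·s_k, t_{k+1} = t_{k-1} − q_k·t_k, so r_k = a·s_k + b·t_k at every step:
  q = 4: r = 86, s = 1 − 4·0 = 1, t = 0 − 4·1 = -4  (check: 550·1 + 116·(-4) = 86)
  q = 1: r = 30, s = 0 − 1·1 = -1, t = 1 − 1·(-4) = 5  (check: 550·(-1) + 116·5 = 30)
  q = 2: r = 26, s = 1 − 2·(-1) = 3, t = -4 − 2·5 = -14  (check: 550·3 + 116·(-14) = 26)
  q = 1: r = 4, s = -1 − 1·3 = -4, t = 5 − 1·(-14) = 19  (check: 550·(-4) + 116·19 = 4)
  q = 6: r = 2, s = 3 − 6·(-4) = 27, t = -14 − 6·19 = -128  (check: 550·27 + 116·(-128) = 2)
The row with r = 2 (the gcd) gives the Bezout coefficients s = 27, t = -128.
Result: 550 · (27) + 116 · (-128) = 2.

gcd(550, 116) = 2; s = 27, t = -128 (check: 550·27 + 116·(-128) = 2).


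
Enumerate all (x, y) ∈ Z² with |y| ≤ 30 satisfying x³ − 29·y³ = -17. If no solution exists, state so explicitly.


The equation is x³ - 29y³ = -17. For fixed y, x³ = 29·y³ − 17, so a solution requires the RHS to be a perfect cube.
Strategy: iterate y from -30 to 30, compute RHS = 29·y³ − 17, and check whether it is a (positive or negative) perfect cube.
Check small values of y:
  y = 0: RHS = -17 is not a perfect cube.
  y = 1: RHS = 12 is not a perfect cube.
  y = -1: RHS = -46 is not a perfect cube.
  y = 2: RHS = 215 is not a perfect cube.
  y = -2: RHS = -249 is not a perfect cube.
  y = 3: RHS = 766 is not a perfect cube.
  y = -3: RHS = -800 is not a perfect cube.
Continuing the search up to |y| = 30 finds no solutions either.
No (x, y) in the scanned range satisfies the equation.

No integer solutions with |y| ≤ 30.


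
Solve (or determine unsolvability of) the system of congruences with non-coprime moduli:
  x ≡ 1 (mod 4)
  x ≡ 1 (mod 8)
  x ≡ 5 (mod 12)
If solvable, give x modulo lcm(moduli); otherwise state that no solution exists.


Moduli 4, 8, 12 are not pairwise coprime, so CRT works modulo lcm(m_i) when all pairwise compatibility conditions hold.
Pairwise compatibility: gcd(m_i, m_j) must divide a_i - a_j for every pair.
Merge one congruence at a time:
  Start: x ≡ 1 (mod 4).
  Combine with x ≡ 1 (mod 8): gcd(4, 8) = 4; 1 - 1 = 0, which IS divisible by 4, so compatible.
    Write x = 1 + 4·t and substitute into x ≡ 1 (mod 8): 4·t ≡ 1 − 1 = 0 (mod 8).
    Divide the congruence (and modulus) by g = 4: 1·t ≡ 0 (mod 2).
    So t ≡ 0 (mod 2).
    Then x = 1 + 4·0 = 1, valid modulo lcm(4, 8) = 8: x ≡ 1 (mod 8).
  Combine with x ≡ 5 (mod 12): gcd(8, 12) = 4; 5 - 1 = 4, which IS divisible by 4, so compatible.
    Write x = 1 + 8·t and substitute into x ≡ 5 (mod 12): 8·t ≡ 5 − 1 = 4 (mod 12).
    Divide the congruence (and modulus) by g = 4: 2·t ≡ 1 (mod 3).
    The inverse of 2 mod 3 is 2 (since 2·2 = 4 = 1·3 + 1), so t ≡ 2·1 = 2 ≡ 2 (mod 3).
    Then x = 1 + 8·2 = 17, valid modulo lcm(8, 12) = 24: x ≡ 17 (mod 24).
Verify: 17 mod 4 = 1, 17 mod 8 = 1, 17 mod 12 = 5.

x ≡ 17 (mod 24).


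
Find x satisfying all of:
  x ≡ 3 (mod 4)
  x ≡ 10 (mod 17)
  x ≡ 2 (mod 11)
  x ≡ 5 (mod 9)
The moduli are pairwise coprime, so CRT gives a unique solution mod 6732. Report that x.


Product of moduli M = 4 · 17 · 11 · 9 = 6732.
Merge one congruence at a time:
  Start: x ≡ 3 (mod 4).
  Combine with x ≡ 10 (mod 17); new modulus lcm = 68.
    Write x = 3 + 4·t and substitute into x ≡ 10 (mod 17): 4·t ≡ 10 − 3 = 7 (mod 17).
    The inverse of 4 mod 17 is 13 (since 4·13 = 52 = 3·17 + 1), so t ≡ 13·7 = 91 ≡ 6 (mod 17).
    Then x = 3 + 4·6 = 27, valid modulo lcm(4, 17) = 68: x ≡ 27 (mod 68).
  Combine with x ≡ 2 (mod 11); new modulus lcm = 748.
    Write x = 27 + 68·t and substitute into x ≡ 2 (mod 11): 68·t ≡ 2 − 27 = -25 (mod 11).
    Reduce coefficients mod 11: 2·t ≡ 8 (mod 11).
    The inverse of 2 mod 11 is 6 (since 2·6 = 12 = 1·11 + 1), so t ≡ 6·8 = 48 ≡ 4 (mod 11).
    Then x = 27 + 68·4 = 299, valid modulo lcm(68, 11) = 748: x ≡ 299 (mod 748).
  Combine with x ≡ 5 (mod 9); new modulus lcm = 6732.
    Write x = 299 + 748·t and substitute into x ≡ 5 (mod 9): 748·t ≡ 5 − 299 = -294 (mod 9).
    Reduce coefficients mod 9: 1·t ≡ 3 (mod 9).
    So t ≡ 3 (mod 9).
    Then x = 299 + 748·3 = 2543, valid modulo lcm(748, 9) = 6732: x ≡ 2543 (mod 6732).
Verify against each original: 2543 mod 4 = 3, 2543 mod 17 = 10, 2543 mod 11 = 2, 2543 mod 9 = 5.

x ≡ 2543 (mod 6732).


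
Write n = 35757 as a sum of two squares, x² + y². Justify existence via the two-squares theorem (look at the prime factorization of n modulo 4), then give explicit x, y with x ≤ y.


Step 1: Factor n = 35757 = 3^2 · 29 · 137.
Step 2: Check the mod-4 condition on each prime factor: 3 ≡ 3 (mod 4), exponent 2 (must be even); 29 ≡ 1 (mod 4), exponent 1; 137 ≡ 1 (mod 4), exponent 1.
All primes ≡ 3 (mod 4) appear to even exponent (or don't appear), so by the two-squares theorem n IS expressible as a sum of two squares.
Step 3: Build a representation. Group n = k² · m with k = 3 and m = 29 · 137 = 3973 (a product of primes ≡ 1 (mod 4)); a representation of m scales to one of n via (k·x)² + (k·y)² = k²(x² + y²). Each prime p ≡ 1 (mod 4) is itself a sum of two squares; find a² by testing p − a² for a perfect square:
  29: 29 − 1² = 28, 29 − 2² = 25 = 5² ⇒ 29 = 2² + 5².
  137: 137 − 1² = 136, 137 − 2² = 133, 137 − 3² = 128, 137 − 4² = 121 = 11² ⇒ 137 = 4² + 11².
  Combine using the Brahmagupta–Fibonacci identity (a² + b²)(c² + d²) = (ac − bd)² + (ad + bc)² = (ac + bd)² + (ad − bc)²:
  29 · 137 = 3973: from (2² + 5²)(4² + 11²), take (2·4 − 5·11, 2·11 + 5·4) = (8 − 55, 22 + 20) = (-47, 42); dropping signs (only squares matter) gives (47, 42); check 47² + 42² = 2209 + 1764 = 3973 ✓.
  Scale by k = 3: (3·47, 3·42) = (141, 126).
Step 4: Order so x ≤ y and verify: 126² + 141² = 15876 + 19881 = 35757 = n. ✓

n = 35757 = 126² + 141² (one valid representation with x ≤ y).
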